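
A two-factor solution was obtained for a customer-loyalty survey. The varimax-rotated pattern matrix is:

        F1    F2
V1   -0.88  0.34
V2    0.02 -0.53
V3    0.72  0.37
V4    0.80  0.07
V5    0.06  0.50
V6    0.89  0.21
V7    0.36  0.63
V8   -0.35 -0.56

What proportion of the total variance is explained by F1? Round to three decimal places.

0.373

SS loadings for F1 = (-0.88)² + 0.02² + 0.72² + 0.80² + 0.06² + 0.89² + 0.36² + (-0.35)² = 2.9810
Proportion of variance = 2.9810 / 8 = 0.3726.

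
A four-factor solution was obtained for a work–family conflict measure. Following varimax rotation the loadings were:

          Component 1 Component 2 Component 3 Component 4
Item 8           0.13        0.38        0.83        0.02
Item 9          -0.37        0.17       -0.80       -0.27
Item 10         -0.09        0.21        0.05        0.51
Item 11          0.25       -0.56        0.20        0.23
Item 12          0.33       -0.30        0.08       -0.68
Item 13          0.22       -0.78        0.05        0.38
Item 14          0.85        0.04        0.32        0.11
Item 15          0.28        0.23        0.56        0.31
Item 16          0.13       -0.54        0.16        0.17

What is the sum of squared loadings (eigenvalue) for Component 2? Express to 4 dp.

SS loadings for Component 2 = 0.38² + 0.17² + 0.21² + (-0.56)² + (-0.30)² + (-0.78)² + 0.04² + 0.23² + (-0.54)² = 0.1444 + 0.0289 + 0.0441 + 0.3136 + 0.0900 + 0.6084 + 0.0016 + 0.0529 + 0.2916 = 1.5755

1.5755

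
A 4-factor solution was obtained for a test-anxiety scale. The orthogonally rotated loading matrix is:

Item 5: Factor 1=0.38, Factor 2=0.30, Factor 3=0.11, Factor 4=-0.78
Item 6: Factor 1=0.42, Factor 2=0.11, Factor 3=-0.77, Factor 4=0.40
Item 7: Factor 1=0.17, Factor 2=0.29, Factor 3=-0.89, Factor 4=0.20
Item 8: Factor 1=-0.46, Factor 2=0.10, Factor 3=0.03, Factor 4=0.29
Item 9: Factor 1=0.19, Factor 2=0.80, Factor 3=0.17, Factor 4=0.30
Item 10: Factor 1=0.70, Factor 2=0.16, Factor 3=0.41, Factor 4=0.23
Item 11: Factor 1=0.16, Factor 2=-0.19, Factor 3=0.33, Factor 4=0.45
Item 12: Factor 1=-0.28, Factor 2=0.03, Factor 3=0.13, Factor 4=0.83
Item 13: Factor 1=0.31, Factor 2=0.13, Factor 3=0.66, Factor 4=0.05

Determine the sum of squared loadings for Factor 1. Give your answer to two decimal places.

1.29

SS loadings for Factor 1 = 0.38² + 0.42² + 0.17² + (-0.46)² + 0.19² + 0.70² + 0.16² + (-0.28)² + 0.31² = 0.1444 + 0.1764 + 0.0289 + 0.2116 + 0.0361 + 0.4900 + 0.0256 + 0.0784 + 0.0961 = 1.2875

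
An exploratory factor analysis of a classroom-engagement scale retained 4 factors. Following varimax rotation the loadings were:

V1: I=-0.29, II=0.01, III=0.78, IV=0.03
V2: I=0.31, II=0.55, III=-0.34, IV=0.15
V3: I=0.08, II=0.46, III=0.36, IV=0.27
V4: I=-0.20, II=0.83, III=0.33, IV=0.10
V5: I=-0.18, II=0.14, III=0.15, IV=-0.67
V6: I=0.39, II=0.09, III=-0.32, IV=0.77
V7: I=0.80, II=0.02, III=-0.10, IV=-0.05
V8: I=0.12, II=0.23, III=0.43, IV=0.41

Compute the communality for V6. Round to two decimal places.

0.86

h² = 0.39² + 0.09² + (-0.32)² + 0.77² = 0.1521 + 0.0081 + 0.1024 + 0.5929 = 0.8555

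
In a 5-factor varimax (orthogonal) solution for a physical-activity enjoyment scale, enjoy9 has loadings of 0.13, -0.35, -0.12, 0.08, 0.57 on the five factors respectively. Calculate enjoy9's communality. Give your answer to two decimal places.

0.49

h² = 0.13² + (-0.35)² + (-0.12)² + 0.08² + 0.57² = 0.0169 + 0.1225 + 0.0144 + 0.0064 + 0.3249 = 0.4851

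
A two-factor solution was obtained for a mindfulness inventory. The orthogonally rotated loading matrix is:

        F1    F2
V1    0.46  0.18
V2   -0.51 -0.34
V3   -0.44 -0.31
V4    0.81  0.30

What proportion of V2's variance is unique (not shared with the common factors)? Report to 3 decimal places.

h² = (-0.51)² + (-0.34)² = 0.2601 + 0.1156 = 0.3757
Uniqueness u² = 1 − h² = 1 − 0.3757 = 0.6243

0.624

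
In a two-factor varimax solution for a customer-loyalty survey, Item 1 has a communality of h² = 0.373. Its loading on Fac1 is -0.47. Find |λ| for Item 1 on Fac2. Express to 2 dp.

Under orthogonal rotation h² = Σλ², so λ_Fac2² = h² − (0.2209) = 0.373 − 0.2209 = 0.1521.
|λ| = √0.1521 = 0.3900.

0.39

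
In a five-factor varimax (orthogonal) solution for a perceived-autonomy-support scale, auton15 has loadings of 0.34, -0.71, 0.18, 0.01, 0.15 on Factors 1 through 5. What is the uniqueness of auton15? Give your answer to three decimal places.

h² = 0.34² + (-0.71)² + 0.18² + 0.01² + 0.15² = 0.1156 + 0.5041 + 0.0324 + 0.0001 + 0.0225 = 0.6747
Uniqueness u² = 1 − h² = 1 − 0.6747 = 0.3253

0.325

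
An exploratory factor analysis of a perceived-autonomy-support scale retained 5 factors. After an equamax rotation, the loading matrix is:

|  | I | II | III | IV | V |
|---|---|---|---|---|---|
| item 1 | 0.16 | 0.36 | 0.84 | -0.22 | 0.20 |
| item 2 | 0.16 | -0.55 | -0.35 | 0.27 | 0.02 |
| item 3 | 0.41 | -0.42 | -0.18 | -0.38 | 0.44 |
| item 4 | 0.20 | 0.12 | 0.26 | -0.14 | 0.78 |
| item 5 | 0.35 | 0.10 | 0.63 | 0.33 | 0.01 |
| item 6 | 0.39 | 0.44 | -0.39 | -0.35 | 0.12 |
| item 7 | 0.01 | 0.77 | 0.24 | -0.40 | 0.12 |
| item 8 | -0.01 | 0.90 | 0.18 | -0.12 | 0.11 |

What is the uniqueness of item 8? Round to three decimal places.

0.131

h² = (-0.01)² + 0.90² + 0.18² + (-0.12)² + 0.11² = 0.0001 + 0.8100 + 0.0324 + 0.0144 + 0.0121 = 0.8690
Uniqueness u² = 1 − h² = 1 − 0.8690 = 0.1310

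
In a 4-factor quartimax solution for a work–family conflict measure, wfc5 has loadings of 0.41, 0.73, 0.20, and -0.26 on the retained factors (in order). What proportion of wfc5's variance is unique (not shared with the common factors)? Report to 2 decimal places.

0.19

h² = 0.41² + 0.73² + 0.20² + (-0.26)² = 0.1681 + 0.5329 + 0.0400 + 0.0676 = 0.8086
Uniqueness u² = 1 − h² = 1 − 0.8086 = 0.1914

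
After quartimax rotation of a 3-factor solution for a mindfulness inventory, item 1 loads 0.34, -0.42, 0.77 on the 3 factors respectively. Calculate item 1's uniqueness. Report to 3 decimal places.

h² = 0.34² + (-0.42)² + 0.77² = 0.1156 + 0.1764 + 0.5929 = 0.8849
Uniqueness u² = 1 − h² = 1 − 0.8849 = 0.1151

0.115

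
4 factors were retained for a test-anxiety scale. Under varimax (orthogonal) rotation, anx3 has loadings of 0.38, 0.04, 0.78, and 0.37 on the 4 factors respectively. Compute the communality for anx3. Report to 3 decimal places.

h² = 0.38² + 0.04² + 0.78² + 0.37² = 0.1444 + 0.0016 + 0.6084 + 0.1369 = 0.8913

0.891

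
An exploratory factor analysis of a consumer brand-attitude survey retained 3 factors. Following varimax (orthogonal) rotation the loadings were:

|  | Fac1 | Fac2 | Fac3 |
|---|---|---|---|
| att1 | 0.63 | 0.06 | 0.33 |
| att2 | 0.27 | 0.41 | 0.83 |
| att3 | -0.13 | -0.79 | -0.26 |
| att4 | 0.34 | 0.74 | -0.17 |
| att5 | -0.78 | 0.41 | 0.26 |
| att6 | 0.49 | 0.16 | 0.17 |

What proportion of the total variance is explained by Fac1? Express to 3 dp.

SS loadings for Fac1 = 0.63² + 0.27² + (-0.13)² + 0.34² + (-0.78)² + 0.49² = 1.4508
Proportion of variance = 1.4508 / 6 = 0.2418.

0.242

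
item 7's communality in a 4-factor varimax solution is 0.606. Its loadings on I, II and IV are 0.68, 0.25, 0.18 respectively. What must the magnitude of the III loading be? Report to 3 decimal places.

Under orthogonal rotation h² = Σλ², so λ_III² = h² − (0.5573) = 0.606 − 0.5573 = 0.0487.
|λ| = √0.0487 = 0.2207.

0.221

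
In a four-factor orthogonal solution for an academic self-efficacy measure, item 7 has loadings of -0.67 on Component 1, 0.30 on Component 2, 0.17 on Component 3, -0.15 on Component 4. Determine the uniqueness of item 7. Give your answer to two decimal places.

0.41

h² = (-0.67)² + 0.30² + 0.17² + (-0.15)² = 0.4489 + 0.0900 + 0.0289 + 0.0225 = 0.5903
Uniqueness u² = 1 − h² = 1 − 0.5903 = 0.4097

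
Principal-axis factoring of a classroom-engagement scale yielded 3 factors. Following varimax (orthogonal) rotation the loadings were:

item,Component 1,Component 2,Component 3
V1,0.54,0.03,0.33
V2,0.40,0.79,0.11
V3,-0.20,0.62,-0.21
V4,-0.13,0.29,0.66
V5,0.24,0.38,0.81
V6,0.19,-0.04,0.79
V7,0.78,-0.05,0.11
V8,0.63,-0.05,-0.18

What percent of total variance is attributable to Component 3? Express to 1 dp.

24.1%

SS loadings for Component 3 = 0.33² + 0.11² + (-0.21)² + 0.66² + 0.81² + 0.79² + 0.11² + (-0.18)² = 1.9254
With 8 standardized items, total variance = 8. Proportion = 1.9254/8 = 0.2407 → 24.07%.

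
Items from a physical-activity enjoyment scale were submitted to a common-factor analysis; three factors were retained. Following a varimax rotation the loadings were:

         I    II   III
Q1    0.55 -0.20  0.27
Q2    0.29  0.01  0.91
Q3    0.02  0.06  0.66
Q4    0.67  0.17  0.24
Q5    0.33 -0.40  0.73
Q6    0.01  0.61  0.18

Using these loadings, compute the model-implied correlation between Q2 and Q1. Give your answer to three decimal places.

0.403

r̂ = Σ λ_i·λ_j across factors = (0.29)(0.55) + (0.01)(-0.20) + (0.91)(0.27)
  = +0.1595 -0.0020 +0.2457 = 0.4032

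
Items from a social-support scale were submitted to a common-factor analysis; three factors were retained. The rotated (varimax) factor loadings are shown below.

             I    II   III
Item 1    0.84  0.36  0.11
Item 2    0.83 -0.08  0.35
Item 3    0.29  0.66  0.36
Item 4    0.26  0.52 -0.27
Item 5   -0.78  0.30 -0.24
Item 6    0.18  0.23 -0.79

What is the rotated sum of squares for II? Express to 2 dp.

SS loadings for II = 0.36² + (-0.08)² + 0.66² + 0.52² + 0.30² + 0.23² = 0.1296 + 0.0064 + 0.4356 + 0.2704 + 0.0900 + 0.0529 = 0.9849

0.98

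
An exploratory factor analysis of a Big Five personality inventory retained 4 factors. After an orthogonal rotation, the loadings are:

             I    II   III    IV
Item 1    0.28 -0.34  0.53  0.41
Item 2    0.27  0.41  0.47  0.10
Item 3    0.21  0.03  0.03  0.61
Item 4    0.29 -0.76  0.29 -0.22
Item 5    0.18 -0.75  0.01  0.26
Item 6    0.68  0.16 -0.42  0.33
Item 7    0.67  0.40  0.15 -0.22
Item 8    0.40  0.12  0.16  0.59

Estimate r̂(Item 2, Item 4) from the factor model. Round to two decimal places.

-0.12

r̂ = Σ λ_i·λ_j across factors = (0.27)(0.29) + (0.41)(-0.76) + (0.47)(0.29) + (0.10)(-0.22)
  = +0.0783 -0.3116 +0.1363 -0.0220 = -0.1190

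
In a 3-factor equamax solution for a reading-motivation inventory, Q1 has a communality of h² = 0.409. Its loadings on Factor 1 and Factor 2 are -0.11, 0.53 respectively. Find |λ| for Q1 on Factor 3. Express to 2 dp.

Under orthogonal rotation h² = Σλ², so λ_Factor 3² = h² − (0.2930) = 0.409 − 0.2930 = 0.1160.
|λ| = √0.1160 = 0.3406.

0.34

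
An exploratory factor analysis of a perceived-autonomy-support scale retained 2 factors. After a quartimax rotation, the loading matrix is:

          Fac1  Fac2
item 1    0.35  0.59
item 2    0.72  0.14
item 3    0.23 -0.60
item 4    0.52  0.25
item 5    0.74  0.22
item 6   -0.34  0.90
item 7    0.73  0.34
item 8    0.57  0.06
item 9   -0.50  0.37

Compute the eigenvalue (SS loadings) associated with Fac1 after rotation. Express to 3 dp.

2.735

SS loadings for Fac1 = 0.35² + 0.72² + 0.23² + 0.52² + 0.74² + (-0.34)² + 0.73² + 0.57² + (-0.50)² = 0.1225 + 0.5184 + 0.0529 + 0.2704 + 0.5476 + 0.1156 + 0.5329 + 0.3249 + 0.2500 = 2.7352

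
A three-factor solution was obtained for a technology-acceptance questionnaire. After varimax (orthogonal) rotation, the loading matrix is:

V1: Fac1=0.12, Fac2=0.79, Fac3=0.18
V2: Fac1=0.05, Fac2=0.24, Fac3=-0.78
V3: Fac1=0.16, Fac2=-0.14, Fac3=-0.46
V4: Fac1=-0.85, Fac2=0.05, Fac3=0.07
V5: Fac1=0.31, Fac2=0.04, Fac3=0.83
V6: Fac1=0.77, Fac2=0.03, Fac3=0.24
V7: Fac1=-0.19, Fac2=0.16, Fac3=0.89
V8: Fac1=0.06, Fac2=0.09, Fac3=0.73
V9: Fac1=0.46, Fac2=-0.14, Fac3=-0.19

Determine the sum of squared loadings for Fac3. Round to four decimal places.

SS loadings for Fac3 = 0.18² + (-0.78)² + (-0.46)² + 0.07² + 0.83² + 0.24² + 0.89² + 0.73² + (-0.19)² = 0.0324 + 0.6084 + 0.2116 + 0.0049 + 0.6889 + 0.0576 + 0.7921 + 0.5329 + 0.0361 = 2.9649

2.9649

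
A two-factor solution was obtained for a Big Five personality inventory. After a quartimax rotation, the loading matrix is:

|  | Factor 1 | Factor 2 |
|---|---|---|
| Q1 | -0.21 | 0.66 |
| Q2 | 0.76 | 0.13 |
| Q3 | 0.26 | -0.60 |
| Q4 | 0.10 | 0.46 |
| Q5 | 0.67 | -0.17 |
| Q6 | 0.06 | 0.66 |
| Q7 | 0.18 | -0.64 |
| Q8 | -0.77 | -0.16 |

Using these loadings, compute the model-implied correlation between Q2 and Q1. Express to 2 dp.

-0.07

r̂ = Σ λ_i·λ_j across factors = (0.76)(-0.21) + (0.13)(0.66)
  = -0.1596 +0.0858 = -0.0738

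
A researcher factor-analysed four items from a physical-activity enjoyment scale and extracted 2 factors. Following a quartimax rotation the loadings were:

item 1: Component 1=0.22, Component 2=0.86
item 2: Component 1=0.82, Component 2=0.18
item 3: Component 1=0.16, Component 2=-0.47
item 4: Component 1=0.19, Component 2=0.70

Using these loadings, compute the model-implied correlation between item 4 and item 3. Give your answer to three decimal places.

-0.299

r̂ = Σ λ_i·λ_j across factors = (0.19)(0.16) + (0.70)(-0.47)
  = +0.0304 -0.3290 = -0.2986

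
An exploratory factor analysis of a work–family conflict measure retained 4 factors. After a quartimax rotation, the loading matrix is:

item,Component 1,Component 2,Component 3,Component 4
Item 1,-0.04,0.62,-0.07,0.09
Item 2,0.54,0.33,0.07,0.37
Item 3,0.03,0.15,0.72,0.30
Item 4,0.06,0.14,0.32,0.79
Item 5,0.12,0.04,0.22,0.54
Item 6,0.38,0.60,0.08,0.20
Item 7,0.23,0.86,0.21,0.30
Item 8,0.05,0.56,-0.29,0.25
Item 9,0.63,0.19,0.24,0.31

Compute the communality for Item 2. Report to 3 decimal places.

0.542

h² = 0.54² + 0.33² + 0.07² + 0.37² = 0.2916 + 0.1089 + 0.0049 + 0.1369 = 0.5423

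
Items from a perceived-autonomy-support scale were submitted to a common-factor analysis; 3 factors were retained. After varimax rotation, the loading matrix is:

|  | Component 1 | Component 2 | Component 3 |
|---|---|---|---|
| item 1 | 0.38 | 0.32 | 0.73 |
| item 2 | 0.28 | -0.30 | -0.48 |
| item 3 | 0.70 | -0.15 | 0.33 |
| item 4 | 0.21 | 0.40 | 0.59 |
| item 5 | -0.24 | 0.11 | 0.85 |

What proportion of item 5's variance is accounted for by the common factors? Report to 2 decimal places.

0.79

h² = (-0.24)² + 0.11² + 0.85² = 0.0576 + 0.0121 + 0.7225 = 0.7922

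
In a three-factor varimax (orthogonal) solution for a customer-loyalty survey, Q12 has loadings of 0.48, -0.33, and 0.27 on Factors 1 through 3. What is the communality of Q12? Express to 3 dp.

h² = 0.48² + (-0.33)² + 0.27² = 0.2304 + 0.1089 + 0.0729 = 0.4122

0.412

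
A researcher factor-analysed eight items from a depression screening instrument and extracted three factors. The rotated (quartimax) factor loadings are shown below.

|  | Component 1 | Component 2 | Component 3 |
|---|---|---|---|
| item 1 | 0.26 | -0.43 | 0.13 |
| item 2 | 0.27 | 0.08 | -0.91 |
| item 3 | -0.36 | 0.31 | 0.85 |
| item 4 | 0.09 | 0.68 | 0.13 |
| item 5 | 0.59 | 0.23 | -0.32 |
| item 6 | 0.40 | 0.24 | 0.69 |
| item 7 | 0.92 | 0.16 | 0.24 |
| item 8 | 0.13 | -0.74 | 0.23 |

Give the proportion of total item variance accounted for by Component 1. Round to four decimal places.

SS loadings for Component 1 = 0.26² + 0.27² + (-0.36)² + 0.09² + 0.59² + 0.40² + 0.92² + 0.13² = 1.6496
Proportion of variance = 1.6496 / 8 = 0.2062.

0.2062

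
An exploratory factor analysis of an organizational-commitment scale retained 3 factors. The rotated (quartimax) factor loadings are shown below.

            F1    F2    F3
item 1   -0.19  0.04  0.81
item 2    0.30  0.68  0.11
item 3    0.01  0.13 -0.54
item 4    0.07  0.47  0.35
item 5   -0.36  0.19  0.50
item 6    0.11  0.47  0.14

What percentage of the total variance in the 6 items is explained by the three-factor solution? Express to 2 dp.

Communalities: 0.6938, 0.5645, 0.3086, 0.3483, 0.4157, 0.2526; Σh² = 2.5835.
Total variance with 6 standardized items is 6, so the solution explains 2.5835/6 = 0.4306 = 43.06%.

43.06%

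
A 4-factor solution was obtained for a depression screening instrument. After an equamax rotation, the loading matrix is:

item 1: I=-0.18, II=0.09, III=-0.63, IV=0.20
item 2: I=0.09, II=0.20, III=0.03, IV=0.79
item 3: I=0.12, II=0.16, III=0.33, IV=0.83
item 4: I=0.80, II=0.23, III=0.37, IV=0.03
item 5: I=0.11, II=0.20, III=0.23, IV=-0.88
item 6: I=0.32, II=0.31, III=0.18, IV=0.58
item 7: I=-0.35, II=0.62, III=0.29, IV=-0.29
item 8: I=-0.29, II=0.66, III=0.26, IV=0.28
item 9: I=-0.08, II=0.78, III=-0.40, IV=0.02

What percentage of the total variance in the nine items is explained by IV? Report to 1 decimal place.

29.2%

SS loadings for IV = 0.20² + 0.79² + 0.83² + 0.03² + (-0.88)² + 0.58² + (-0.29)² + 0.28² + 0.02² = 2.6276
With 9 standardized items, total variance = 9. Proportion = 2.6276/9 = 0.2920 → 29.20%.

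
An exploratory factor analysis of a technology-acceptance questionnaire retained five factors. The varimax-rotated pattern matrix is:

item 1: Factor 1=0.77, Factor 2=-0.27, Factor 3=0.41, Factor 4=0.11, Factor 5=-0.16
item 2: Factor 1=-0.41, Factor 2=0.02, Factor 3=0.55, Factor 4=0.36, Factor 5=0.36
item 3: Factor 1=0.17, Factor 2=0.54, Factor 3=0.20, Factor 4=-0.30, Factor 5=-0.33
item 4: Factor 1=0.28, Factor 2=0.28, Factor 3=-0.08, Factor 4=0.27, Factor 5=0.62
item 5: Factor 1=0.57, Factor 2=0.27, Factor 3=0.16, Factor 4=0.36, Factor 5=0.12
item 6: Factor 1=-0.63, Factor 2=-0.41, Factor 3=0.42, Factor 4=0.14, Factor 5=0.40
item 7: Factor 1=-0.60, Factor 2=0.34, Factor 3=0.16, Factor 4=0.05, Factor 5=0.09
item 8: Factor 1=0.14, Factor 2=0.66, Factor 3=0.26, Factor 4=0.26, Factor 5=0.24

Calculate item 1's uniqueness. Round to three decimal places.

h² = 0.77² + (-0.27)² + 0.41² + 0.11² + (-0.16)² = 0.5929 + 0.0729 + 0.1681 + 0.0121 + 0.0256 = 0.8716
Uniqueness u² = 1 − h² = 1 − 0.8716 = 0.1284

0.128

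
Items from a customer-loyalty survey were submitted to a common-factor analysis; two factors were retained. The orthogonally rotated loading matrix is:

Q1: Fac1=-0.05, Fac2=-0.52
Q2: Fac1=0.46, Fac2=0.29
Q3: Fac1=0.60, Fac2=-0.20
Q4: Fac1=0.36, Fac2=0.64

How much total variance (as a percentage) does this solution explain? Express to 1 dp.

SS loadings by factor: 0.7037, 0.8041; total = 1.5078.
Total variance with 4 standardized items is 4, so the solution explains 1.5078/4 = 0.3770 = 37.70%.

37.7%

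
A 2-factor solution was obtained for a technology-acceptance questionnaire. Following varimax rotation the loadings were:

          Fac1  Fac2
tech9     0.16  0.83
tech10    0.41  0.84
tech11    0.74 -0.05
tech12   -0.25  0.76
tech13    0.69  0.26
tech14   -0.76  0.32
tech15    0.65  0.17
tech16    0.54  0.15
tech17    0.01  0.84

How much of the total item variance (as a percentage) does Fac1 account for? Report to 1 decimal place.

SS loadings for Fac1 = 0.16² + 0.41² + 0.74² + (-0.25)² + 0.69² + (-0.76)² + 0.65² + 0.54² + 0.01² = 2.5717
With 9 standardized items, total variance = 9. Proportion = 2.5717/9 = 0.2857 → 28.57%.

28.6%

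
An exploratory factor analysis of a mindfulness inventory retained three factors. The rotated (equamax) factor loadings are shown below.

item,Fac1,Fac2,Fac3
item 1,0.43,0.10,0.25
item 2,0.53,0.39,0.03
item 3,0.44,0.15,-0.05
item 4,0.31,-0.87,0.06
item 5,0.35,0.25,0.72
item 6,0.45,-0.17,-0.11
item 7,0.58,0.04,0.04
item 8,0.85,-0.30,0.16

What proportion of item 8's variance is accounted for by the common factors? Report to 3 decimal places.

h² = 0.85² + (-0.30)² + 0.16² = 0.7225 + 0.0900 + 0.0256 = 0.8381

0.838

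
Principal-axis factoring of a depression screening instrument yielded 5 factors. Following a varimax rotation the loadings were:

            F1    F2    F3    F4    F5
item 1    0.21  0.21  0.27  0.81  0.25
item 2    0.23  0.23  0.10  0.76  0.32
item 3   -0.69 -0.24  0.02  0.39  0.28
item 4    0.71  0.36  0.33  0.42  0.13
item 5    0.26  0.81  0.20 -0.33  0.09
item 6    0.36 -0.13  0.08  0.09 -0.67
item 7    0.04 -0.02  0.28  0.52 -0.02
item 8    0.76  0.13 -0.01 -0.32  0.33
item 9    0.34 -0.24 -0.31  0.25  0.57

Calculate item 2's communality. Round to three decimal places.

h² = 0.23² + 0.23² + 0.10² + 0.76² + 0.32² = 0.0529 + 0.0529 + 0.0100 + 0.5776 + 0.1024 = 0.7958

0.796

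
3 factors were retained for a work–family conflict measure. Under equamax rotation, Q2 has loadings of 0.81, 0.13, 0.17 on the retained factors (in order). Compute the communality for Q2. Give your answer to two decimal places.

h² = 0.81² + 0.13² + 0.17² = 0.6561 + 0.0169 + 0.0289 = 0.7019

0.70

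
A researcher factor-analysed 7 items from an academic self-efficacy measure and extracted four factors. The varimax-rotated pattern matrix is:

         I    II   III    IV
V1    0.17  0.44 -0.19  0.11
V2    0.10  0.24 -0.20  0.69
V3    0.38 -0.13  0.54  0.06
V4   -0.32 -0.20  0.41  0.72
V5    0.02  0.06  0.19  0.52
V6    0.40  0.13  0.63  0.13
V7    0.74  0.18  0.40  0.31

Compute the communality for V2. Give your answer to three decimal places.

0.584

h² = 0.10² + 0.24² + (-0.20)² + 0.69² = 0.0100 + 0.0576 + 0.0400 + 0.4761 = 0.5837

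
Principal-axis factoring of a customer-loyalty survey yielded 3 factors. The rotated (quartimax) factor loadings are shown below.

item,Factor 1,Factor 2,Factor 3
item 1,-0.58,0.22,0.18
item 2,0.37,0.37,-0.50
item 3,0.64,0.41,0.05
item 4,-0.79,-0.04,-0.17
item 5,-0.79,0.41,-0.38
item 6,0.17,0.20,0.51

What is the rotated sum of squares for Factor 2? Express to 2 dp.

0.56

SS loadings for Factor 2 = 0.22² + 0.37² + 0.41² + (-0.04)² + 0.41² + 0.20² = 0.0484 + 0.1369 + 0.1681 + 0.0016 + 0.1681 + 0.0400 = 0.5631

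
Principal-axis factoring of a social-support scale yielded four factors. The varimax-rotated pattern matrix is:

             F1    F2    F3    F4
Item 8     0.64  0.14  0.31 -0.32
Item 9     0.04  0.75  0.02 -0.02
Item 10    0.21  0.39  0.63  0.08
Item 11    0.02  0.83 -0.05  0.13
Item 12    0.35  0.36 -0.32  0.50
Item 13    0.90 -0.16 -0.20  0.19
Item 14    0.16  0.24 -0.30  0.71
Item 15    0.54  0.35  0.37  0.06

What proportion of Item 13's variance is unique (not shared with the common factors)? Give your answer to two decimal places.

h² = 0.90² + (-0.16)² + (-0.20)² + 0.19² = 0.8100 + 0.0256 + 0.0400 + 0.0361 = 0.9117
Uniqueness u² = 1 − h² = 1 − 0.9117 = 0.0883

0.09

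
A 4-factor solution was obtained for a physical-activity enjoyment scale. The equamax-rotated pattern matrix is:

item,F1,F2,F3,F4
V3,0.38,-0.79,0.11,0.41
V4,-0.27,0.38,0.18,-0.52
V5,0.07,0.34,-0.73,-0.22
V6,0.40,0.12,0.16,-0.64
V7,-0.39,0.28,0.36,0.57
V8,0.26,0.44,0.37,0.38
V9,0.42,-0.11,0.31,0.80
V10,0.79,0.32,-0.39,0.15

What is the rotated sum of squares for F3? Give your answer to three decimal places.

1.118

SS loadings for F3 = 0.11² + 0.18² + (-0.73)² + 0.16² + 0.36² + 0.37² + 0.31² + (-0.39)² = 0.0121 + 0.0324 + 0.5329 + 0.0256 + 0.1296 + 0.1369 + 0.0961 + 0.1521 = 1.1177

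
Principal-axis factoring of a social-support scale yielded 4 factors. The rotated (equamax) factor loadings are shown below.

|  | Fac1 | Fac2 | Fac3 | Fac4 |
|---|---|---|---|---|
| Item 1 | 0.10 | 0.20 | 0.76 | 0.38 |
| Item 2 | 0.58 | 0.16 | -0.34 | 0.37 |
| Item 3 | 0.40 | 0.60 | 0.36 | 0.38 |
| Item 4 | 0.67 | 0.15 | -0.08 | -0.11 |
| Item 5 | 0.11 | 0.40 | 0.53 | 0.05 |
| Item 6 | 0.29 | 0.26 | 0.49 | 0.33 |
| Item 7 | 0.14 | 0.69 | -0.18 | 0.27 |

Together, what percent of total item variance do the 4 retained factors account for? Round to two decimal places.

60.39%

Communalities: 0.7720, 0.6145, 0.7940, 0.4899, 0.4555, 0.5007, 0.6010; Σh² = 4.2276.
Total variance with 7 standardized items is 7, so the solution explains 4.2276/7 = 0.6039 = 60.39%.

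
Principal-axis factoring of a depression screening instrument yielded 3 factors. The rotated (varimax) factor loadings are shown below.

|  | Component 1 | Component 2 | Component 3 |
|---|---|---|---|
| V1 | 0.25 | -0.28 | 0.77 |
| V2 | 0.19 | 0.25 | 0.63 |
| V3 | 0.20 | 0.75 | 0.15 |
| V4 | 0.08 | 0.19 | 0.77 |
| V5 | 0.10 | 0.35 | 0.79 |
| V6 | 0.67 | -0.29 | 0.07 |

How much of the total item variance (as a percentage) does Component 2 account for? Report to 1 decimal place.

15.8%

SS loadings for Component 2 = (-0.28)² + 0.25² + 0.75² + 0.19² + 0.35² + (-0.29)² = 0.9461
With 6 standardized items, total variance = 6. Proportion = 0.9461/6 = 0.1577 → 15.77%.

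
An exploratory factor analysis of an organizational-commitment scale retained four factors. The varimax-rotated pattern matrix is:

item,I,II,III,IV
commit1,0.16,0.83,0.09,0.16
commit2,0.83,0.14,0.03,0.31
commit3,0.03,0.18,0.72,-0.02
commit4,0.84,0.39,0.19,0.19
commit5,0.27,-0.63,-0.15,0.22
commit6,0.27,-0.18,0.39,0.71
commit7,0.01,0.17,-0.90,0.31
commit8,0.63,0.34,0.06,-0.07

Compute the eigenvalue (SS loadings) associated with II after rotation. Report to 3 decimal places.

1.467

SS loadings for II = 0.83² + 0.14² + 0.18² + 0.39² + (-0.63)² + (-0.18)² + 0.17² + 0.34² = 0.6889 + 0.0196 + 0.0324 + 0.1521 + 0.3969 + 0.0324 + 0.0289 + 0.1156 = 1.4668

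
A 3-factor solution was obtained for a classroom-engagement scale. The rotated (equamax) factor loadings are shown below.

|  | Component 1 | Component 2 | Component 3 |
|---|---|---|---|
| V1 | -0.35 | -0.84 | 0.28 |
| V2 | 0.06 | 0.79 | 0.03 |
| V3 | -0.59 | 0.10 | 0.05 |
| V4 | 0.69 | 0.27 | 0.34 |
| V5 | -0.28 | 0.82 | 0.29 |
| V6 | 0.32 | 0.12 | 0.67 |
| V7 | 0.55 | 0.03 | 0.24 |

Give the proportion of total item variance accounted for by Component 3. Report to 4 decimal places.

SS loadings for Component 3 = 0.28² + 0.03² + 0.05² + 0.34² + 0.29² + 0.67² + 0.24² = 0.7880
Proportion of variance = 0.7880 / 7 = 0.1126.

0.1126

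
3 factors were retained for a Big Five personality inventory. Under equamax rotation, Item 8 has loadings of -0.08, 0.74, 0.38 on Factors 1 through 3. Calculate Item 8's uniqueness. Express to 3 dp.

h² = (-0.08)² + 0.74² + 0.38² = 0.0064 + 0.5476 + 0.1444 = 0.6984
Uniqueness u² = 1 − h² = 1 − 0.6984 = 0.3016

0.302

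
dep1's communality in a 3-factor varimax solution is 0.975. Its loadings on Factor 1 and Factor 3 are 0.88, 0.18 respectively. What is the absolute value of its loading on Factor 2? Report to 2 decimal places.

Under orthogonal rotation h² = Σλ², so λ_Factor 2² = h² − (0.8068) = 0.975 − 0.8068 = 0.1682.
|λ| = √0.1682 = 0.4101.

0.41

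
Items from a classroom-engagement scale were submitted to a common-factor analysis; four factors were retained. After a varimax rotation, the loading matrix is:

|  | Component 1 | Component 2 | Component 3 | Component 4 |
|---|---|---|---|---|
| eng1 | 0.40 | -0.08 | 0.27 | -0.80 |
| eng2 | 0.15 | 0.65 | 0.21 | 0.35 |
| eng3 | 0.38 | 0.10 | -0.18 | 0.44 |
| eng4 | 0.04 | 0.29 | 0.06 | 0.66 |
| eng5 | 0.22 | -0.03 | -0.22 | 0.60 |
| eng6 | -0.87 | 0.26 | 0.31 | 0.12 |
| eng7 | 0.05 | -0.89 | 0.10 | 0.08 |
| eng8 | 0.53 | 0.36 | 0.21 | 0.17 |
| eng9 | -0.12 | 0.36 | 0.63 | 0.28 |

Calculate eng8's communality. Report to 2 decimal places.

h² = 0.53² + 0.36² + 0.21² + 0.17² = 0.2809 + 0.1296 + 0.0441 + 0.0289 = 0.4835

0.48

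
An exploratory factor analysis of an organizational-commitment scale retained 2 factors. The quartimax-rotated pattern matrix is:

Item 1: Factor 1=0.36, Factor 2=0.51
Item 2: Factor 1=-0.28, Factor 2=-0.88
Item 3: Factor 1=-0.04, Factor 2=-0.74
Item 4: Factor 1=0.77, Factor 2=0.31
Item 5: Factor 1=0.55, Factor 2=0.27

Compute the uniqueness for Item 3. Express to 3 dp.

0.451

h² = (-0.04)² + (-0.74)² = 0.0016 + 0.5476 = 0.5492
Uniqueness u² = 1 − h² = 1 − 0.5492 = 0.4508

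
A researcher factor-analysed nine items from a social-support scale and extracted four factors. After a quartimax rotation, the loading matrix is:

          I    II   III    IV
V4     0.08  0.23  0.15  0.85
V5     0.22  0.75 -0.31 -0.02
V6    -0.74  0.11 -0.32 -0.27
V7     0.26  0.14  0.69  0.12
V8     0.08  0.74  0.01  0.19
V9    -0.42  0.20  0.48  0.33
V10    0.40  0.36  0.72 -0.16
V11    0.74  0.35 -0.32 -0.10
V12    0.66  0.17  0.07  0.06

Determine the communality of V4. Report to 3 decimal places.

0.804

h² = 0.08² + 0.23² + 0.15² + 0.85² = 0.0064 + 0.0529 + 0.0225 + 0.7225 = 0.8043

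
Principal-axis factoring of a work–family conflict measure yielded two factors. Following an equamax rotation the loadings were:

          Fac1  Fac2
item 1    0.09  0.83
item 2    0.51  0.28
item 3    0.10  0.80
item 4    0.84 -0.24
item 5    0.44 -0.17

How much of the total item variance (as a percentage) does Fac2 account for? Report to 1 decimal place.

29.9%

SS loadings for Fac2 = 0.83² + 0.28² + 0.80² + (-0.24)² + (-0.17)² = 1.4938
With 5 standardized items, total variance = 5. Proportion = 1.4938/5 = 0.2988 → 29.88%.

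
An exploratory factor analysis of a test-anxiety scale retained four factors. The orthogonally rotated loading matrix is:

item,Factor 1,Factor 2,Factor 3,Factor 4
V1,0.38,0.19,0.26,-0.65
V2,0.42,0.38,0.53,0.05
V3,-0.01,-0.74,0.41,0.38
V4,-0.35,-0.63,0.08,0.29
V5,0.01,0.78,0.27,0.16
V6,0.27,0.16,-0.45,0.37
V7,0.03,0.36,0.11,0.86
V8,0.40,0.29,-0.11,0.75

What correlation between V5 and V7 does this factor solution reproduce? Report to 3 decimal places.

0.448

r̂ = Σ λ_i·λ_j across factors = (0.01)(0.03) + (0.78)(0.36) + (0.27)(0.11) + (0.16)(0.86)
  = +0.0003 +0.2808 +0.0297 +0.1376 = 0.4484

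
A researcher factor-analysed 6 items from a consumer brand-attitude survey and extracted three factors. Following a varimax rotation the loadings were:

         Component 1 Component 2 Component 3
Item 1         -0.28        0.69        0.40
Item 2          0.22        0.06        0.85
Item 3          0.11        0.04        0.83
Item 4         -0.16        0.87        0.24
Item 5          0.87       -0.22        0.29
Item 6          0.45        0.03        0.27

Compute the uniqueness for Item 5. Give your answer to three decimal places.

0.111

h² = 0.87² + (-0.22)² + 0.29² = 0.7569 + 0.0484 + 0.0841 = 0.8894
Uniqueness u² = 1 − h² = 1 − 0.8894 = 0.1106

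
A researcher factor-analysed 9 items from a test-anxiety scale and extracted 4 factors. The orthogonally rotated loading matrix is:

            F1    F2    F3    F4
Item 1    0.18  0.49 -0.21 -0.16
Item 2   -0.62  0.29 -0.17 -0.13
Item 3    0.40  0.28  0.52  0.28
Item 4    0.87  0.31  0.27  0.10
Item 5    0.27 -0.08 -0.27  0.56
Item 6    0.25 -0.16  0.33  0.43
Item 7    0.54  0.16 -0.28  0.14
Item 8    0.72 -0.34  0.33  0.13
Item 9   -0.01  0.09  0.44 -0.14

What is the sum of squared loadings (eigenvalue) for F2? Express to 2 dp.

0.68

SS loadings for F2 = 0.49² + 0.29² + 0.28² + 0.31² + (-0.08)² + (-0.16)² + 0.16² + (-0.34)² + 0.09² = 0.2401 + 0.0841 + 0.0784 + 0.0961 + 0.0064 + 0.0256 + 0.0256 + 0.1156 + 0.0081 = 0.6800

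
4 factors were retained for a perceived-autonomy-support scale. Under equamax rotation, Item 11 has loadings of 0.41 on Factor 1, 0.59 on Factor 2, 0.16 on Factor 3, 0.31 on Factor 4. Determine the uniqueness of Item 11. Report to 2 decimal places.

0.36

h² = 0.41² + 0.59² + 0.16² + 0.31² = 0.1681 + 0.3481 + 0.0256 + 0.0961 = 0.6379
Uniqueness u² = 1 − h² = 1 − 0.6379 = 0.3621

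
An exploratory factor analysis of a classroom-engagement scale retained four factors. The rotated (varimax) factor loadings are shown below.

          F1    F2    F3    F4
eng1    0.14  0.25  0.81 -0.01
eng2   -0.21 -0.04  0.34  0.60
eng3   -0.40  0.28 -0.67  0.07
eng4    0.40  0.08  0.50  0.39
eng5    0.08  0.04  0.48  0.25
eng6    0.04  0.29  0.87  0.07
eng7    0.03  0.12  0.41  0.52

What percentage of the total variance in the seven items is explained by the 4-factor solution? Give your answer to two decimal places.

SS loadings by factor: 0.3926, 0.2490, 2.6260, 0.8549; total = 4.1225.
Total variance with 7 standardized items is 7, so the solution explains 4.1225/7 = 0.5889 = 58.89%.

58.89%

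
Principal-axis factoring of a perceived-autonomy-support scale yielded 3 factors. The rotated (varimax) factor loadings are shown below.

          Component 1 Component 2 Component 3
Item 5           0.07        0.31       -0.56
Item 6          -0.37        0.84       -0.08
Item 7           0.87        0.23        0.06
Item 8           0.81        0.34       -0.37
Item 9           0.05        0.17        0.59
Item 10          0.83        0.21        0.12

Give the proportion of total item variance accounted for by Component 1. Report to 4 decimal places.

SS loadings for Component 1 = 0.07² + (-0.37)² + 0.87² + 0.81² + 0.05² + 0.83² = 2.2462
Proportion of variance = 2.2462 / 6 = 0.3744.

0.3744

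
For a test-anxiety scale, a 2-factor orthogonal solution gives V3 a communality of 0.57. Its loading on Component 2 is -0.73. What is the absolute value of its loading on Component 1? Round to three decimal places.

0.193

Under orthogonal rotation h² = Σλ², so λ_Component 1² = h² − (0.5329) = 0.57 − 0.5329 = 0.0371.
|λ| = √0.0371 = 0.1926.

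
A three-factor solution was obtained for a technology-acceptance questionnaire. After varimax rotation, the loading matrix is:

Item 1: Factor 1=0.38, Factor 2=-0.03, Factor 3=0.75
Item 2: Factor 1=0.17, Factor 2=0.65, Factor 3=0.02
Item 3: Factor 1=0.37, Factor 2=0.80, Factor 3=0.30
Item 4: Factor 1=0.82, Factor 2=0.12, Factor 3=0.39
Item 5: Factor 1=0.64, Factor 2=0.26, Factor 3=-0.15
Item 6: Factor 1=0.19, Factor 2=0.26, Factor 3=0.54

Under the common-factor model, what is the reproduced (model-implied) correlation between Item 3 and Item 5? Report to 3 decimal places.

0.400

r̂ = Σ λ_i·λ_j across factors = (0.37)(0.64) + (0.80)(0.26) + (0.30)(-0.15)
  = +0.2368 +0.2080 -0.0450 = 0.3998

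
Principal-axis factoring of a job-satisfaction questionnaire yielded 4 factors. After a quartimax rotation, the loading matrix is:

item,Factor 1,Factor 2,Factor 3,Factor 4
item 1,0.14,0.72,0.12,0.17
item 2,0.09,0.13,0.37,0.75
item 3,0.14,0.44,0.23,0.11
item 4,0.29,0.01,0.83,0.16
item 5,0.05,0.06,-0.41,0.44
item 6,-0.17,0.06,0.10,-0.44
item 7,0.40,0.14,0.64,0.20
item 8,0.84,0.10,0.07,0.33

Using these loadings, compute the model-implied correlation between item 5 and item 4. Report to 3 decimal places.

-0.255

r̂ = Σ λ_i·λ_j across factors = (0.05)(0.29) + (0.06)(0.01) + (-0.41)(0.83) + (0.44)(0.16)
  = +0.0145 +0.0006 -0.3403 +0.0704 = -0.2548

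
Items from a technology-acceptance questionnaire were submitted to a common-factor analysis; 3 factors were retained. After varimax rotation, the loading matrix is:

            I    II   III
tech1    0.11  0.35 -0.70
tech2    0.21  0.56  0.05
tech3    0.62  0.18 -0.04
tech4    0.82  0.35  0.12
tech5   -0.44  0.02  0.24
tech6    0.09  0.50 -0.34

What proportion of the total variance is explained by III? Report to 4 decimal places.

0.1136

SS loadings for III = (-0.70)² + 0.05² + (-0.04)² + 0.12² + 0.24² + (-0.34)² = 0.6817
Proportion of variance = 0.6817 / 6 = 0.1136.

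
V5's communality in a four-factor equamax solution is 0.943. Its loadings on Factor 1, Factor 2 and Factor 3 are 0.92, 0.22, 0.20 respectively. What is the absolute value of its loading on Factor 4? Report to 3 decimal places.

Under orthogonal rotation h² = Σλ², so λ_Factor 4² = h² − (0.9348) = 0.943 − 0.9348 = 0.0082.
|λ| = √0.0082 = 0.0906.

0.091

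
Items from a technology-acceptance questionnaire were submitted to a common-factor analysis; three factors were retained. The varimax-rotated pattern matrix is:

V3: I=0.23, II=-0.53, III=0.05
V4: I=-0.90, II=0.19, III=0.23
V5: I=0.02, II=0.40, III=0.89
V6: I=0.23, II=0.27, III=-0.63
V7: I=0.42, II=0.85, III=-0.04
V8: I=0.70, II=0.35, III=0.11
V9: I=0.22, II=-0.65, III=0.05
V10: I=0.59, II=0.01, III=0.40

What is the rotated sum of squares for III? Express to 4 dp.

SS loadings for III = 0.05² + 0.23² + 0.89² + (-0.63)² + (-0.04)² + 0.11² + 0.05² + 0.40² = 0.0025 + 0.0529 + 0.7921 + 0.3969 + 0.0016 + 0.0121 + 0.0025 + 0.1600 = 1.4206

1.4206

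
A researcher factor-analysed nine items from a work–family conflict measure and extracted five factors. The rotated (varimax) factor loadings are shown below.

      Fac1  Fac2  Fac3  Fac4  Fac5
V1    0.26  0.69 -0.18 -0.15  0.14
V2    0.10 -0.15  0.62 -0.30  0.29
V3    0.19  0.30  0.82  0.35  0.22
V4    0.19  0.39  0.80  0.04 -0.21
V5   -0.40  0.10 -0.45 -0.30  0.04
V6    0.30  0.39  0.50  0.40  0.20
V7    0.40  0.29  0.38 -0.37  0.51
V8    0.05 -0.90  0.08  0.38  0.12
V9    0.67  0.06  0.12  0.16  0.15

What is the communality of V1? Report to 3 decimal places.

0.618

h² = 0.26² + 0.69² + (-0.18)² + (-0.15)² + 0.14² = 0.0676 + 0.4761 + 0.0324 + 0.0225 + 0.0196 = 0.6182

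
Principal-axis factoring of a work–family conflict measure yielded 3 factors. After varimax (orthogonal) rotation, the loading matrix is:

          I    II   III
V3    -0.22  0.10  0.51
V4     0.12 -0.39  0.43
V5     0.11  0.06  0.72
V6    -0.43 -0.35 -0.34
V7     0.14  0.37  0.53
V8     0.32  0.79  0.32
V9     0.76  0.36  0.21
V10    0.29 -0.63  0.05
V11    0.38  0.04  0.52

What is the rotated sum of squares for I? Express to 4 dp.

1.1879

SS loadings for I = (-0.22)² + 0.12² + 0.11² + (-0.43)² + 0.14² + 0.32² + 0.76² + 0.29² + 0.38² = 0.0484 + 0.0144 + 0.0121 + 0.1849 + 0.0196 + 0.1024 + 0.5776 + 0.0841 + 0.1444 = 1.1879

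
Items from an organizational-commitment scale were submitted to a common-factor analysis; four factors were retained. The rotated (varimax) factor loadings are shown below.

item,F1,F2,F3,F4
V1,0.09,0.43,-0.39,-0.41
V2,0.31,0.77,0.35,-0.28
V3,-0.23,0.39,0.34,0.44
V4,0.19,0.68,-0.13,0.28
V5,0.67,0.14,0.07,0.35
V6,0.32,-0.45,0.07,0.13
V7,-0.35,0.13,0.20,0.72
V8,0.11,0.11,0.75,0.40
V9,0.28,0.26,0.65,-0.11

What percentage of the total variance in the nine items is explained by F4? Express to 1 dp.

15.0%

SS loadings for F4 = (-0.41)² + (-0.28)² + 0.44² + 0.28² + 0.35² + 0.13² + 0.72² + 0.40² + (-0.11)² = 1.3484
With 9 standardized items, total variance = 9. Proportion = 1.3484/9 = 0.1498 → 14.98%.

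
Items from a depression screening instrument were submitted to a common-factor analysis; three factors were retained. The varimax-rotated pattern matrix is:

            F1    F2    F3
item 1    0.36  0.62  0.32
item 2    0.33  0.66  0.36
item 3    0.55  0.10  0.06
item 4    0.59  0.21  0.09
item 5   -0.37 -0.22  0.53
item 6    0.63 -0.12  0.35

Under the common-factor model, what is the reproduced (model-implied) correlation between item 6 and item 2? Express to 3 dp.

0.255

r̂ = Σ λ_i·λ_j across factors = (0.63)(0.33) + (-0.12)(0.66) + (0.35)(0.36)
  = +0.2079 -0.0792 +0.1260 = 0.2547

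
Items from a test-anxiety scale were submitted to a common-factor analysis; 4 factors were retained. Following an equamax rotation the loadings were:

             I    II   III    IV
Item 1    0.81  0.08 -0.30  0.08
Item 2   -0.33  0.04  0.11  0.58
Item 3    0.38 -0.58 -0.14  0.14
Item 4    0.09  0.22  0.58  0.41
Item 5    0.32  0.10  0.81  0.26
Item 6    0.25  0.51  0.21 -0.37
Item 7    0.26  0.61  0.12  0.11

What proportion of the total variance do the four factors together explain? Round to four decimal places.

0.5864

SS loadings by factor: 1.1500, 1.0350, 1.1727, 0.7471; total = 4.1048.
Total variance with 7 standardized items is 7, so the solution explains 4.1048/7 = 0.5864.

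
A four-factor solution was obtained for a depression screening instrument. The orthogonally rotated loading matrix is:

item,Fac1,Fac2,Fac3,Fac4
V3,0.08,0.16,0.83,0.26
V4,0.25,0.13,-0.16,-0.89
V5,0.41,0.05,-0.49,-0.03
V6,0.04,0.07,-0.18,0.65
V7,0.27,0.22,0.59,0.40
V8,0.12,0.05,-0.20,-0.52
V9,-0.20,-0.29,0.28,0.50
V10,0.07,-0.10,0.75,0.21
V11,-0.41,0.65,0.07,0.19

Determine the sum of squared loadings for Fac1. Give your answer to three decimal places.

0.539

SS loadings for Fac1 = 0.08² + 0.25² + 0.41² + 0.04² + 0.27² + 0.12² + (-0.20)² + 0.07² + (-0.41)² = 0.0064 + 0.0625 + 0.1681 + 0.0016 + 0.0729 + 0.0144 + 0.0400 + 0.0049 + 0.1681 = 0.5389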